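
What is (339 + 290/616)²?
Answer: 10932166249/94864 ≈ 1.1524e+5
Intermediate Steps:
(339 + 290/616)² = (339 + 290*(1/616))² = (339 + 145/308)² = (104557/308)² = 10932166249/94864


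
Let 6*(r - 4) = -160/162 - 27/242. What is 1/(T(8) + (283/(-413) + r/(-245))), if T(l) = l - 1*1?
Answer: 1700081460/10709138201 ≈ 0.15875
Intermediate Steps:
T(l) = -1 + l (T(l) = l - 1 = -1 + l)
r = 448901/117612 (r = 4 + (-160/162 - 27/242)/6 = 4 + (-160*1/162 - 27*1/242)/6 = 4 + (-80/81 - 27/242)/6 = 4 + (⅙)*(-21547/19602) = 4 - 21547/117612 = 448901/117612 ≈ 3.8168)
1/(T(8) + (283/(-413) + r/(-245))) = 1/((-1 + 8) + (283/(-413) + (448901/117612)/(-245))) = 1/(7 + (283*(-1/413) + (448901/117612)*(-1/245))) = 1/(7 + (-283/413 - 448901/28814940)) = 1/(7 - 1191432019/1700081460) = 1/(10709138201/1700081460) = 1700081460/10709138201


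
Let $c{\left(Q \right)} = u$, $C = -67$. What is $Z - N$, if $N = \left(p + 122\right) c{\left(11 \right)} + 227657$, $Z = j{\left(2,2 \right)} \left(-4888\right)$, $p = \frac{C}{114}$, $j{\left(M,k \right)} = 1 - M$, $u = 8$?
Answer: $- \frac{12753197}{57} \approx -2.2374 \cdot 10^{5}$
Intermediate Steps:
$p = - \frac{67}{114} \approx -0.58772$
$c{\left(Q \right)} = 8$
$Z = 4888$ ($Z = \left(1 - 2\right) \left(-4888\right) = \left(-1\right) \left(-4888\right) = 4888$)
$N = \frac{13031813}{57}$ ($N = \left(- \frac{67}{114} + 122\right) 8 + 227657 = \frac{13841}{114} \cdot 8 + 227657 = \frac{55364}{57} + 227657 = \frac{13031813}{57} \approx 2.2863 \cdot 10^{5}$)
$Z - N = 4888 - \frac{13031813}{57} = - \frac{12753197}{57}$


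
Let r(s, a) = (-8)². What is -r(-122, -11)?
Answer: -64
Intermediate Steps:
r(s, a) = 64
-r(-122, -11) = -1*64 = -64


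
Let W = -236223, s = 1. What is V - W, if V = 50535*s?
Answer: 286758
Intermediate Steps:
V = 50535 (V = 50535*1 = 50535)
V - W = 50535 - 1*(-236223) = 50535 + 236223 = 286758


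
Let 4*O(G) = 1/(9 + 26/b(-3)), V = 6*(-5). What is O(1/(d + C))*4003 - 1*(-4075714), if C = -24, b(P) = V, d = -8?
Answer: 1989008477/488 ≈ 4.0758e+6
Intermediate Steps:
V = -30
b(P) = -30
O(G) = 15/488 (O(G) = 1/(4*(9 + 26/(-30))) = 1/(4*(9 + 26*(-1/30))) = 1/(4*(9 - 13/15)) = 1/(4*(122/15)) = (¼)*(15/122) = 15/488)
O(1/(d + C))*4003 - 1*(-4075714) = (15/488)*4003 - 1*(-4075714) = 60045/488 + 4075714 = 1989008477/488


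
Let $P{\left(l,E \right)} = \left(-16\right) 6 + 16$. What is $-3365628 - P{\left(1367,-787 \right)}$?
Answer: $-3365548$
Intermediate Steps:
$P{\left(l,E \right)} = -80$ ($P{\left(l,E \right)} = -96 + 16 = -80$)
$-3365628 - P{\left(1367,-787 \right)} = -3365628 - -80 = -3365628 + 80 = -3365548$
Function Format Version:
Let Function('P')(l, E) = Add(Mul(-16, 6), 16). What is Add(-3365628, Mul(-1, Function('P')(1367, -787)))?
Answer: -3365548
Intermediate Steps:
Function('P')(l, E) = -80 (Function('P')(l, E) = Add(-96, 16) = -80)
Add(-3365628, Mul(-1, Function('P')(1367, -787))) = Add(-3365628, Mul(-1, -80)) = Add(-3365628, 80) = -3365548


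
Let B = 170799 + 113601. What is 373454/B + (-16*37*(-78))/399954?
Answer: 13541406293/9478909800 ≈ 1.4286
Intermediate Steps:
B = 284400
373454/B + (-16*37*(-78))/399954 = 373454/284400 + (-16*37*(-78))/399954 = 373454*(1/284400) - 592*(-78)*(1/399954) = 186727/142200 + 46176*(1/399954) = 186727/142200 + 7696/66659 = 13541406293/9478909800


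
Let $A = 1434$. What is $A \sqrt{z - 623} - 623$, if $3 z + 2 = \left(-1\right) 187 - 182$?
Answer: $-623 + 3824 i \sqrt{105} \approx -623.0 + 39184.0 i$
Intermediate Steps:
$z = - \frac{371}{3}$ ($z = - \frac{2}{3} + \frac{\left(-1\right) 187 - 182}{3} = - \frac{2}{3} + \frac{-187 - 182}{3} = - \frac{2}{3} + \frac{1}{3} \left(-369\right) = - \frac{2}{3} - 123 = - \frac{371}{3} \approx -123.67$)
$A \sqrt{z - 623} - 623 = 1434 \sqrt{- \frac{371}{3} - 623} - 623 = 1434 \sqrt{- \frac{2240}{3}} - 623 = 1434 \frac{8 i \sqrt{105}}{3} - 623 = 3824 i \sqrt{105} - 623 = -623 + 3824 i \sqrt{105}$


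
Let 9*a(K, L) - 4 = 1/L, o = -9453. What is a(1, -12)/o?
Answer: -47/1020924 ≈ -4.6037e-5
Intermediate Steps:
a(K, L) = 4/9 + 1/(9*L)
a(1, -12)/o = ((1/9)*(1 + 4*(-12))/(-12))/(-9453) = ((1/9)*(-1/12)*(1 - 48))*(-1/9453) = ((1/9)*(-1/12)*(-47))*(-1/9453) = (47/108)*(-1/9453) = -47/1020924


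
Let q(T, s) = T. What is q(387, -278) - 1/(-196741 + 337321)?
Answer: 54404459/140580 ≈ 387.00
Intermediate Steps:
q(387, -278) - 1/(-196741 + 337321) = 387 - 1/(-196741 + 337321) = 387 - 1/140580 = 54404459/140580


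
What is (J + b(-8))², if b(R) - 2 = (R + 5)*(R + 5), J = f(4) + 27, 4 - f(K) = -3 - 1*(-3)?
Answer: 1764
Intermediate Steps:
f(K) = 4 (f(K) = 4 - (-3 - 1*(-3)) = 4 - (-3 + 3) = 4 - 1*0 = 4 + 0 = 4)
J = 31 (J = 4 + 27 = 31)
b(R) = 2 + (5 + R)² (b(R) = 2 + (R + 5)*(R + 5) = 2 + (5 + R)*(5 + R) = 2 + (5 + R)²)
(J + b(-8))² = (31 + (2 + (5 - 8)²))² = (31 + (2 + (-3)²))² = (31 + (2 + 9))² = (31 + 11)² = 42² = 1764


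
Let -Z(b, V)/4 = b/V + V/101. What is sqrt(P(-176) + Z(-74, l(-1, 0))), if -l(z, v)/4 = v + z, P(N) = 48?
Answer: sqrt(1242906)/101 ≈ 11.038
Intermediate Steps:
l(z, v) = -4*v - 4*z (l(z, v) = -4*(v + z) = -4*v - 4*z)
Z(b, V) = -4*V/101 - 4*b/V (Z(b, V) = -4*(b/V + V/101) = -4*(V/101 + b/V) = -4*V/101 - 4*b/V)
sqrt(P(-176) + Z(-74, l(-1, 0))) = sqrt(48 + (-4*(-4*0 - 4*(-1))/101 - 4*(-74)/(-4*0 - 4*(-1)))) = sqrt(48 + (-4*(0 + 4)/101 - 4*(-74)/(0 + 4))) = sqrt(48 + (-4/101*4 - 4*(-74)/4)) = sqrt(48 + (-16/101 - 4*(-74)*1/4)) = sqrt(48 + (-16/101 + 74)) = sqrt(48 + 7458/101) = sqrt(12306/101) = sqrt(1242906)/101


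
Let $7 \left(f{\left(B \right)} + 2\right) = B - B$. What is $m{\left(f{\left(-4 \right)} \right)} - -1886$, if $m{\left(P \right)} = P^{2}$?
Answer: $1890$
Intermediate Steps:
$f{\left(B \right)} = -2$ ($f{\left(B \right)} = -2 + \frac{B - B}{7} = -2 + \frac{1}{7} \cdot 0 = -2 + 0 = -2$)
$m{\left(f{\left(-4 \right)} \right)} - -1886 = \left(-2\right)^{2} - -1886 = 4 + 1886 = 1890$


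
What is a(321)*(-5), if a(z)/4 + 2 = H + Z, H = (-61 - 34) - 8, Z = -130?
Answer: 4700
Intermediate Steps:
H = -103 (H = -95 - 8 = -103)
a(z) = -940 (a(z) = -8 + 4*(-103 - 130) = -8 + 4*(-233) = -8 - 932 = -940)
a(321)*(-5) = -940*(-5) = 4700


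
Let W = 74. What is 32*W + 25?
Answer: 2393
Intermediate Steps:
32*W + 25 = 32*74 + 25 = 2368 + 25 = 2393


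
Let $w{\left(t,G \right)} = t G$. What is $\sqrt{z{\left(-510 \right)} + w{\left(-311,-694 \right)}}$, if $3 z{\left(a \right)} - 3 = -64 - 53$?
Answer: $14 \sqrt{1101} \approx 464.54$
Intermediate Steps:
$w{\left(t,G \right)} = G t$
$z{\left(a \right)} = -38$ ($z{\left(a \right)} = 1 + \frac{-64 - 53}{3} = 1 + \frac{1}{3} \left(-117\right) = 1 - 39 = -38$)
$\sqrt{z{\left(-510 \right)} + w{\left(-311,-694 \right)}} = \sqrt{-38 - -215834} = \sqrt{-38 + 215834} = \sqrt{215796} = 14 \sqrt{1101}$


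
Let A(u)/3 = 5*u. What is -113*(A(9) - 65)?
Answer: -7910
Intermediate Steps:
A(u) = 15*u (A(u) = 3*(5*u) = 15*u)
-113*(A(9) - 65) = -113*(15*9 - 65) = -113*(135 - 65) = -113*70 = -7910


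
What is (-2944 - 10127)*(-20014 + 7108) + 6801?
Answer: 168701127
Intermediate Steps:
(-2944 - 10127)*(-20014 + 7108) + 6801 = -13071*(-12906) + 6801 = 168694326 + 6801 = 168701127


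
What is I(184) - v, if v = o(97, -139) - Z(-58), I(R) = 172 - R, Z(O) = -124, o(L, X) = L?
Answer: -233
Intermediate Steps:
v = 221 (v = 97 - 1*(-124) = 97 + 124 = 221)
I(184) - v = (172 - 1*184) - 1*221 = (172 - 184) - 221 = -12 - 221 = -233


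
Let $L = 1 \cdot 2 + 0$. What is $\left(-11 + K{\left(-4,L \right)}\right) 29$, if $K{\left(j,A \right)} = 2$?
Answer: $-261$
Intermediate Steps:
$L = 2$ ($L = 2 + 0 = 2$)
$\left(-11 + K{\left(-4,L \right)}\right) 29 = \left(-11 + 2\right) 29 = \left(-9\right) 29 = -261$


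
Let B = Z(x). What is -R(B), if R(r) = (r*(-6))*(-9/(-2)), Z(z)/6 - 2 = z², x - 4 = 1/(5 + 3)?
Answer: 98577/32 ≈ 3080.5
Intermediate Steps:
x = 33/8 (x = 4 + 1/(5 + 3) = 4 + 1/8 = 4 + ⅛ = 33/8 ≈ 4.1250)
Z(z) = 12 + 6*z²
B = 3651/32 (B = 12 + 6*(33/8)² = 12 + 6*(1089/64) = 12 + 3267/32 = 3651/32 ≈ 114.09)
R(r) = -27*r (R(r) = (-6*r)*(-9*(-½)) = -6*r*(9/2) = -27*r)
-R(B) = -(-27)*3651/32 = -1*(-98577/32) = 98577/32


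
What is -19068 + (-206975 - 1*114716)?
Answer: -340759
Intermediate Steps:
-19068 + (-206975 - 1*114716) = -19068 + (-206975 - 114716) = -19068 - 321691 = -340759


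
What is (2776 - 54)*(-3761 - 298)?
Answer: -11048598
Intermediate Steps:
(2776 - 54)*(-3761 - 298) = 2722*(-4059) = -11048598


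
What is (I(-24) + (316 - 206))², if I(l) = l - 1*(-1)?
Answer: 7569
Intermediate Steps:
I(l) = 1 + l (I(l) = l + 1 = 1 + l)
(I(-24) + (316 - 206))² = ((1 - 24) + (316 - 206))² = (-23 + 110)² = 87² = 7569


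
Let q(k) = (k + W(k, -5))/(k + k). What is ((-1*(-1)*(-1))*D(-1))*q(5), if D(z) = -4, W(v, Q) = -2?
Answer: 6/5 ≈ 1.2000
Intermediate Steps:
q(k) = (-2 + k)/(2*k) (q(k) = (k - 2)/(k + k) = (-2 + k)/((2*k)) = (-2 + k)*(1/(2*k)) = (-2 + k)/(2*k))
((-1*(-1)*(-1))*D(-1))*q(5) = ((-1*(-1)*(-1))*(-4))*((1/2)*(-2 + 5)/5) = ((1*(-1))*(-4))*((1/2)*(1/5)*3) = -1*(-4)*(3/10) = 4*(3/10) = 6/5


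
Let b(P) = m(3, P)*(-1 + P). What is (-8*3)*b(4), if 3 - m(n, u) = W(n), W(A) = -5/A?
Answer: -336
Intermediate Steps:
m(n, u) = 3 + 5/n (m(n, u) = 3 - (-5)/n = 3 + 5/n)
b(P) = -14/3 + 14*P/3 (b(P) = (3 + 5/3)*(-1 + P) = 14*(-1 + P)/3 = -14/3 + 14*P/3)
(-8*3)*b(4) = (-8*3)*(-14/3 + (14/3)*4) = -24*(-14/3 + 56/3) = -24*14 = -336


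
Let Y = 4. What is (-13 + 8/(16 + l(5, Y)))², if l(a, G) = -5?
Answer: 18225/121 ≈ 150.62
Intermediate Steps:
(-13 + 8/(16 + l(5, Y)))² = (-13 + 8/(16 - 5))² = (-13 + 8/11)² = (-135/11)² = 18225/121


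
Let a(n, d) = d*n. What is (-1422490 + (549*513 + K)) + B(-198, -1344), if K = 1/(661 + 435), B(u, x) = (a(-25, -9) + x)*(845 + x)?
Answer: -638389311/1096 ≈ -5.8247e+5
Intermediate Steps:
B(u, x) = (225 + x)*(845 + x) (B(u, x) = (-9*(-25) + x)*(845 + x) = (225 + x)*(845 + x))
K = 1/1096 ≈ 0.00091241
(-1422490 + (549*513 + K)) + B(-198, -1344) = (-1422490 + (549*513 + 1/1096)) + (190125 + (-1344)² + 1070*(-1344)) = (-1422490 + (281637 + 1/1096)) + (190125 + 1806336 - 1438080) = (-1422490 + 308674153/1096) + 558381 = -1250374887/1096 + 558381 = -638389311/1096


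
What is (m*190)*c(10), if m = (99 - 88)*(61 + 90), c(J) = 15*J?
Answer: 47338500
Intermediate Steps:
m = 1661 (m = 11*151 = 1661)
(m*190)*c(10) = (1661*190)*(15*10) = 315590*150 = 47338500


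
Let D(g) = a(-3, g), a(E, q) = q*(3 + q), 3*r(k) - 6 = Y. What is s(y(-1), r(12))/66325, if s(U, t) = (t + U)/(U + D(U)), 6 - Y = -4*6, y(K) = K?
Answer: -11/198975 ≈ -5.5283e-5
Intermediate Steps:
Y = 30 (Y = 6 - (-4)*6 = 6 - 1*(-24) = 6 + 24 = 30)
r(k) = 12 (r(k) = 2 + (1/3)*30 = 2 + 10 = 12)
D(g) = g*(3 + g)
s(U, t) = (U + t)/(U + U*(3 + U)) (s(U, t) = (t + U)/(U + U*(3 + U)) = (U + t)/(U + U*(3 + U)))
s(y(-1), r(12))/66325 = ((-1 + 12)/((-1)*(4 - 1)))/66325 = -1*11/3*(1/66325) = -1*1/3*11*(1/66325) = -11/3*1/66325 = -11/198975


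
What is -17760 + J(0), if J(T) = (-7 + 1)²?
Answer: -17724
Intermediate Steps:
J(T) = 36 (J(T) = (-6)² = 36)
-17760 + J(0) = -17760 + 36 = -17724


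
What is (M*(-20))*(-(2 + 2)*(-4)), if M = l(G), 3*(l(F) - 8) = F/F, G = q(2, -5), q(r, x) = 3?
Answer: -8000/3 ≈ -2666.7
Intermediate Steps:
G = 3
l(F) = 25/3 (l(F) = 8 + (F/F)/3 = 8 + (⅓)*1 = 8 + ⅓ = 25/3)
M = 25/3 ≈ 8.3333
(M*(-20))*(-(2 + 2)*(-4)) = ((25/3)*(-20))*(-(2 + 2)*(-4)) = -(-500)*4*(-4)/3 = -(-500)*(-16)/3 = -500/3*16 = -8000/3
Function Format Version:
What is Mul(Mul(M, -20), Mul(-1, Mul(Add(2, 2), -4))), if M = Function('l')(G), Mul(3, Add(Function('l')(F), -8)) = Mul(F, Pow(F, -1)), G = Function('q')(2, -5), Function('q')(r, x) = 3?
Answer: Rational(-8000, 3) ≈ -2666.7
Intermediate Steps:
G = 3
Function('l')(F) = Rational(25, 3) (Function('l')(F) = Add(8, Mul(Rational(1, 3), Mul(F, Pow(F, -1)))) = Add(8, Mul(Rational(1, 3), 1)) = Add(8, Rational(1, 3)) = Rational(25, 3))
M = Rational(25, 3) ≈ 8.3333
Mul(Mul(M, -20), Mul(-1, Mul(Add(2, 2), -4))) = Mul(Mul(Rational(25, 3), -20), Mul(-1, Mul(Add(2, 2), -4))) = Mul(Rational(-500, 3), Mul(-1, Mul(4, -4))) = Mul(Rational(-500, 3), Mul(-1, -16)) = Mul(Rational(-500, 3), 16) = Rational(-8000, 3)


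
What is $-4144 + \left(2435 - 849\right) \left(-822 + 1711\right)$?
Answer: $1405810$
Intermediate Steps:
$-4144 + \left(2435 - 849\right) \left(-822 + 1711\right) = -4144 + 1586 \cdot 889 = -4144 + 1409954 = 1405810$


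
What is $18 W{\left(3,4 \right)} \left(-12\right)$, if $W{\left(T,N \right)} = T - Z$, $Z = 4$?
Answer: $216$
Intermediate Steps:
$W{\left(T,N \right)} = -4 + T$ ($W{\left(T,N \right)} = T - 4 = -4 + T$)
$18 W{\left(3,4 \right)} \left(-12\right) = 18 \left(-4 + 3\right) \left(-12\right) = 18 \left(-1\right) \left(-12\right) = \left(-18\right) \left(-12\right) = 216$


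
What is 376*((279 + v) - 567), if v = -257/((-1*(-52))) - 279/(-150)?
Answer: -35570258/325 ≈ -1.0945e+5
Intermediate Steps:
v = -4007/1300 (v = -257/52 - 279*(-1/150) = -257*1/52 + 93/50 = -257/52 + 93/50 = -4007/1300 ≈ -3.0823)
376*((279 + v) - 567) = 376*((279 - 4007/1300) - 567) = 376*(358693/1300 - 567) = 376*(-378407/1300) = -35570258/325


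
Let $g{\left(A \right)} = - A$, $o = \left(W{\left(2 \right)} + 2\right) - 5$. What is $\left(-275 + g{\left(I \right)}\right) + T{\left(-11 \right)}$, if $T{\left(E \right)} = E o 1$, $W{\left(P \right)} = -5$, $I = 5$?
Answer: $-192$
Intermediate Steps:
$o = -8$ ($o = \left(-5 + 2\right) - 5 = -3 - 5 = -8$)
$T{\left(E \right)} = - 8 E$ ($T{\left(E \right)} = E \left(-8\right) 1 = - 8 E 1 = - 8 E$)
$\left(-275 + g{\left(I \right)}\right) + T{\left(-11 \right)} = \left(-275 - 5\right) - -88 = \left(-275 - 5\right) + 88 = -280 + 88 = -192$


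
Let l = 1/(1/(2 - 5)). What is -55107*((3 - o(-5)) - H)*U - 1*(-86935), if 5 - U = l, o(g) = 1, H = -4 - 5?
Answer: -4762481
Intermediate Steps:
H = -9
l = -3 (l = 1/(1/(-3)) = 1/(-⅓) = -3)
U = 8 (U = 5 - 1*(-3) = 5 + 3 = 8)
-55107*((3 - o(-5)) - H)*U - 1*(-86935) = -55107*((3 - 1*1) - 1*(-9))*8 - 1*(-86935) = -55107*((3 - 1) + 9)*8 + 86935 = -55107*(2 + 9)*8 + 86935 = -606177*8 + 86935 = -55107*88 + 86935 = -4849416 + 86935 = -4762481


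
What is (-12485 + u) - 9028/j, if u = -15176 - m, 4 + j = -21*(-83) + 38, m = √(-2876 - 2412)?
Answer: -49162625/1777 - 2*I*√1322 ≈ -27666.0 - 72.719*I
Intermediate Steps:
m = 2*I*√1322 (m = √(-5288) = 2*I*√1322 ≈ 72.719*I)
j = 1777 (j = -4 + (-21*(-83) + 38) = -4 + (1743 + 38) = -4 + 1781 = 1777)
u = -15176 - 2*I*√1322 ≈ -15176.0 - 72.719*I
(-12485 + u) - 9028/j = (-12485 + (-15176 - 2*I*√1322)) - 9028/1777 = (-27661 - 2*I*√1322) - 9028*1/1777 = (-27661 - 2*I*√1322) - 9028/1777 = -49162625/1777 - 2*I*√1322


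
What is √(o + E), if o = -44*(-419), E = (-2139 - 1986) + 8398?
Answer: √22709 ≈ 150.70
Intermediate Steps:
E = 4273 (E = -4125 + 8398 = 4273)
o = 18436
√(o + E) = √(18436 + 4273) = √22709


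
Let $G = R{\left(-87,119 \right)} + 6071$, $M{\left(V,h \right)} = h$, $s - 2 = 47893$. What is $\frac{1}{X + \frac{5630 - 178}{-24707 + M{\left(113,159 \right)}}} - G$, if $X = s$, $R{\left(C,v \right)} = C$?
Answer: $- \frac{1758878621831}{293930252} \approx -5984.0$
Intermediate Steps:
$s = 47895$ ($s = 2 + 47893 = 47895$)
$X = 47895$
$G = 5984$ ($G = -87 + 6071 = 5984$)
$\frac{1}{X + \frac{5630 - 178}{-24707 + M{\left(113,159 \right)}}} - G = \frac{1}{47895 + \frac{5630 - 178}{-24707 + 159}} - 5984 = \frac{1}{47895 + \frac{5452}{-24548}} - 5984 = \frac{1}{47895 + 5452 \left(- \frac{1}{24548}\right)} - 5984 = \frac{1}{47895 - \frac{1363}{6137}} - 5984 = \frac{1}{\frac{293930252}{6137}} - 5984 = \frac{6137}{293930252} - 5984 = - \frac{1758878621831}{293930252}$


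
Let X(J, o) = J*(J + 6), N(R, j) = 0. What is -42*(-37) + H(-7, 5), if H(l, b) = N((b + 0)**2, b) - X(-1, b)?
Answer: 1559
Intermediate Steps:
X(J, o) = J*(6 + J)
H(l, b) = 5 (H(l, b) = 0 - (-1)*(6 - 1) = 0 - (-1)*5 = 0 - 1*(-5) = 0 + 5 = 5)
-42*(-37) + H(-7, 5) = -42*(-37) + 5 = 1554 + 5 = 1559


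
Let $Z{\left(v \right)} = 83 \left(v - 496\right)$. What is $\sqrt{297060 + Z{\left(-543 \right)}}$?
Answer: $\sqrt{210823} \approx 459.15$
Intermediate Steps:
$Z{\left(v \right)} = -41168 + 83 v$ ($Z{\left(v \right)} = 83 \left(-496 + v\right) = -41168 + 83 v$)
$\sqrt{297060 + Z{\left(-543 \right)}} = \sqrt{297060 + \left(-41168 + 83 \left(-543\right)\right)} = \sqrt{297060 - 86237} = \sqrt{210823}$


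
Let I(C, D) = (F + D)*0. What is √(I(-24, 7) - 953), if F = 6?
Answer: I*√953 ≈ 30.871*I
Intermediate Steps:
I(C, D) = 0 (I(C, D) = (6 + D)*0 = 0)
√(I(-24, 7) - 953) = √(0 - 953) = √(-953) = I*√953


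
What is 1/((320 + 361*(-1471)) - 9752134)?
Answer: -1/10282845 ≈ -9.7249e-8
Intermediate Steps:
1/((320 + 361*(-1471)) - 9752134) = 1/((320 - 531031) - 9752134) = 1/(-530711 - 9752134) = 1/(-10282845) = -1/10282845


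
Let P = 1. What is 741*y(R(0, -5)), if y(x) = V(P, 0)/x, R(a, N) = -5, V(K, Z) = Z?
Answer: 0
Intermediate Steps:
y(x) = 0 (y(x) = 0/x = 0)
741*y(R(0, -5)) = 741*0 = 0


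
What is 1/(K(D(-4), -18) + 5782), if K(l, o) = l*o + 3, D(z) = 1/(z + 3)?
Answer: 1/5803 ≈ 0.00017232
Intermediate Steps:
D(z) = 1/(3 + z)
K(l, o) = 3 + l*o
1/(K(D(-4), -18) + 5782) = 1/((3 - 18/(3 - 4)) + 5782) = 1/((3 - 18/(-1)) + 5782) = 1/((3 - 1*(-18)) + 5782) = 1/((3 + 18) + 5782) = 1/(21 + 5782) = 1/5803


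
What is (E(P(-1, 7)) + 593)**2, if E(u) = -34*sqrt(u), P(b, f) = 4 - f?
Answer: 348181 - 40324*I*sqrt(3) ≈ 3.4818e+5 - 69843.0*I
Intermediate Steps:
(E(P(-1, 7)) + 593)**2 = (-34*sqrt(4 - 1*7) + 593)**2 = (-34*sqrt(4 - 7) + 593)**2 = (-34*I*sqrt(3) + 593)**2 = (593 - 34*I*sqrt(3))**2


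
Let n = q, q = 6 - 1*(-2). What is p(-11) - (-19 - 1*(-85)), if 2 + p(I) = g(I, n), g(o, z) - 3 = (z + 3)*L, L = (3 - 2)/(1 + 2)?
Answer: -184/3 ≈ -61.333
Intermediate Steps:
L = 1/3 ≈ 0.33333
q = 8 (q = 6 + 2 = 8)
n = 8
g(o, z) = 4 + z/3 (g(o, z) = 3 + (z + 3)*(1/3) = 3 + (3 + z)*(1/3) = 3 + (1 + z/3) = 4 + z/3)
p(I) = 14/3 (p(I) = -2 + (4 + (1/3)*8) = -2 + (4 + 8/3) = -2 + 20/3 = 14/3)
p(-11) - (-19 - 1*(-85)) = 14/3 - (-19 - 1*(-85)) = 14/3 - (-19 + 85) = 14/3 - 1*66 = 14/3 - 66 = -184/3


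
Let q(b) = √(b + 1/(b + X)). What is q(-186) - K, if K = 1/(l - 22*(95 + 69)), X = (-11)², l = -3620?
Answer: 1/7228 + I*√785915/65 ≈ 0.00013835 + 13.639*I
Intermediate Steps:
X = 121
q(b) = √(b + 1/(121 + b)) (q(b) = √(b + 1/(b + 121)) = √(b + 1/(121 + b)))
K = -1/7228 (K = 1/(-3620 - 22*(95 + 69)) = 1/(-3620 - 22*164) = 1/(-3620 - 3608) = 1/(-7228) = -1/7228 ≈ -0.00013835)
q(-186) - K = √((1 - 186*(121 - 186))/(121 - 186)) - 1*(-1/7228) = √((1 - 186*(-65))/(-65)) + 1/7228 = √(-(1 + 12090)/65) + 1/7228 = √(-1/65*12091) + 1/7228 = √(-12091/65) + 1/7228 = I*√785915/65 + 1/7228 = 1/7228 + I*√785915/65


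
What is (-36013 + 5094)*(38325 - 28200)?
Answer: -313054875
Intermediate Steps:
(-36013 + 5094)*(38325 - 28200) = -30919*10125 = -313054875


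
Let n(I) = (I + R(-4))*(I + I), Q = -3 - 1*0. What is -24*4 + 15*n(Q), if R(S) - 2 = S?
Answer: 354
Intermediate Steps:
R(S) = 2 + S
Q = -3 (Q = -3 + 0 = -3)
n(I) = 2*I*(-2 + I) (n(I) = (I + (2 - 4))*(I + I) = (I - 2)*(2*I) = (-2 + I)*(2*I) = 2*I*(-2 + I))
-24*4 + 15*n(Q) = -24*4 + 15*(2*(-3)*(-2 - 3)) = -96 + 15*(2*(-3)*(-5)) = -96 + 15*30 = -96 + 450 = 354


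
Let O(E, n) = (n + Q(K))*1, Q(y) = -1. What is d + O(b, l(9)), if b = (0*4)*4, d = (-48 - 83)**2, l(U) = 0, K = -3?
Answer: 17160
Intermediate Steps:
d = 17161 (d = (-131)**2 = 17161)
b = 0 (b = 0*4 = 0)
O(E, n) = -1 + n (O(E, n) = (n - 1)*1 = (-1 + n)*1 = -1 + n)
d + O(b, l(9)) = 17161 + (-1 + 0) = 17161 - 1 = 17160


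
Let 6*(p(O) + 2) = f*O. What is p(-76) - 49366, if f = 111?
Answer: -50774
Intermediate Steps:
p(O) = -2 + 37*O/2 (p(O) = -2 + (111*O)/6 = -2 + 37*O/2)
p(-76) - 49366 = (-2 + (37/2)*(-76)) - 49366 = (-2 - 1406) - 49366 = -1408 - 49366 = -50774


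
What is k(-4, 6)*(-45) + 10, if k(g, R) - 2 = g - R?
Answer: 370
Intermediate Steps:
k(g, R) = 2 + g - R (k(g, R) = 2 + (g - R) = 2 + g - R)
k(-4, 6)*(-45) + 10 = (2 - 4 - 1*6)*(-45) + 10 = (2 - 4 - 6)*(-45) + 10 = -8*(-45) + 10 = 360 + 10 = 370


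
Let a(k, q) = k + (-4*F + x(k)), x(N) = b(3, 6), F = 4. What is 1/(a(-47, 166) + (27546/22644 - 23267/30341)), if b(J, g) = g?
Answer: -114506934/6475409365 ≈ -0.017683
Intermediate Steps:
x(N) = 6
a(k, q) = -10 + k (a(k, q) = k + (-4*4 + 6) = k + (-16 + 6) = k - 10 = -10 + k)
1/(a(-47, 166) + (27546/22644 - 23267/30341)) = 1/((-10 - 47) + (27546/22644 - 23267/30341)) = 1/(-57 + (27546*(1/22644) - 23267*1/30341)) = 1/(-57 + (4591/3774 - 23267/30341)) = 1/(-57 + 51485873/114506934) = 1/(-6475409365/114506934) = -114506934/6475409365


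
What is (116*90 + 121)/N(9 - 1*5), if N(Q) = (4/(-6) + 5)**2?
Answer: 95049/169 ≈ 562.42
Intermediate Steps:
N(Q) = 169/9 (N(Q) = (4*(-1/6) + 5)**2 = (-2/3 + 5)**2 = (13/3)**2 = 169/9)
(116*90 + 121)/N(9 - 1*5) = (116*90 + 121)/(169/9) = (10440 + 121)*(9/169) = 10561*(9/169) = 95049/169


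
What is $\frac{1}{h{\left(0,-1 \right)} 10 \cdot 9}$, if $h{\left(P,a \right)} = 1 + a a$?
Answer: $\frac{1}{180} \approx 0.0055556$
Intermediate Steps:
$h{\left(P,a \right)} = 1 + a^{2}$
$\frac{1}{h{\left(0,-1 \right)} 10 \cdot 9} = \frac{1}{\left(1 + \left(-1\right)^{2}\right) 10 \cdot 9} = \frac{1}{\left(1 + 1\right) 10 \cdot 9} = \frac{1}{2 \cdot 10 \cdot 9} = \frac{1}{20 \cdot 9} = \frac{1}{180}$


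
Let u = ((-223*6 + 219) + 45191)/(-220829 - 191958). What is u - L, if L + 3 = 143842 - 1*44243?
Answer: -41111978124/412787 ≈ -99596.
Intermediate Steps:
L = 99596 (L = -3 + (143842 - 1*44243) = -3 + (143842 - 44243) = -3 + 99599 = 99596)
u = -44072/412787 (u = ((-1338 + 219) + 45191)/(-412787) = (-1119 + 45191)*(-1/412787) = 44072*(-1/412787) = -44072/412787 ≈ -0.10677)
u - L = -44072/412787 - 1*99596 = -44072/412787 - 99596 = -41111978124/412787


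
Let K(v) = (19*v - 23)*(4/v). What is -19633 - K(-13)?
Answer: -256309/13 ≈ -19716.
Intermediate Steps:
K(v) = 4*(-23 + 19*v)/v (K(v) = (-23 + 19*v)*(4/v) = 4*(-23 + 19*v)/v)
-19633 - K(-13) = -19633 - (76 - 92/(-13)) = -19633 - (76 - 92*(-1/13)) = -19633 - (76 + 92/13) = -19633 - 1*1080/13 = -19633 - 1080/13 = -256309/13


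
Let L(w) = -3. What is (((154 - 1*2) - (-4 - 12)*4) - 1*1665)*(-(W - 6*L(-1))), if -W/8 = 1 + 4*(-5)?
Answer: 246330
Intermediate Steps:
W = 152 (W = -8*(1 + 4*(-5)) = -8*(1 - 20) = -8*(-19) = 152)
(((154 - 1*2) - (-4 - 12)*4) - 1*1665)*(-(W - 6*L(-1))) = (((154 - 1*2) - (-4 - 12)*4) - 1*1665)*(-(152 - 6*(-3))) = (((154 - 2) - (-16)*4) - 1665)*(-(152 + 18)) = ((152 - 1*(-64)) - 1665)*(-1*170) = ((152 + 64) - 1665)*(-170) = (216 - 1665)*(-170) = -1449*(-170) = 246330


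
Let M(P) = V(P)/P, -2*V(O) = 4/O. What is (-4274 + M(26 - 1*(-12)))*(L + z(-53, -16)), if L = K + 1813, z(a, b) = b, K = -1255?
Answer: -836259659/361 ≈ -2.3165e+6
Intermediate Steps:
V(O) = -2/O
M(P) = -2/P² (M(P) = (-2/P)/P = -2/P²)
L = 558 (L = -1255 + 1813 = 558)
(-4274 + M(26 - 1*(-12)))*(L + z(-53, -16)) = (-4274 - 2/(26 - 1*(-12))²)*(558 - 16) = (-4274 - 2/(26 + 12)²)*542 = (-4274 - 2/38²)*542 = (-4274 - 2*1/1444)*542 = (-4274 - 1/722)*542 = -3085829/722*542 = -836259659/361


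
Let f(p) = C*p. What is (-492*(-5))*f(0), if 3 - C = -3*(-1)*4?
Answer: 0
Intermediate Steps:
C = -9 (C = 3 - (-3*(-1))*4 = 3 - 3*4 = 3 - 1*12 = 3 - 12 = -9)
f(p) = -9*p
(-492*(-5))*f(0) = (-492*(-5))*(-9*0) = 2460*0 = 0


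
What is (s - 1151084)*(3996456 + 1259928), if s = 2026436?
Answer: 4601186247168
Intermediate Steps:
(s - 1151084)*(3996456 + 1259928) = (2026436 - 1151084)*(3996456 + 1259928) = 875352*5256384 = 4601186247168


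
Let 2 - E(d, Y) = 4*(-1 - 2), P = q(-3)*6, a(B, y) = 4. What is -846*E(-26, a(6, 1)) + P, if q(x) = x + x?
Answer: -11880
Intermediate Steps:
q(x) = 2*x
P = -36 (P = (2*(-3))*6 = -6*6 = -36)
E(d, Y) = 14 (E(d, Y) = 2 - 4*(-1 - 2) = 2 - 4*(-3) = 2 - 1*(-12) = 2 + 12 = 14)
-846*E(-26, a(6, 1)) + P = -846*14 - 36 = -11844 - 36 = -11880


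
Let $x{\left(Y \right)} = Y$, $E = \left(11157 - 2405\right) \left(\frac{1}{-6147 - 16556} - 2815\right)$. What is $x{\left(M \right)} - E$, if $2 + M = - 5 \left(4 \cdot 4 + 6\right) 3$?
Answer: $\frac{559323557996}{22703} \approx 2.4637 \cdot 10^{7}$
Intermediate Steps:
$E = - \frac{559331095392}{22703}$ ($E = 8752 \left(\frac{1}{-22703} - 2815\right) = 8752 \left(- \frac{1}{22703} - 2815\right) = 8752 \left(- \frac{63908946}{22703}\right) = - \frac{559331095392}{22703} \approx -2.4637 \cdot 10^{7}$)
$M = -332$ ($M = -2 + - 5 \left(4 \cdot 4 + 6\right) 3 = -2 + - 5 \left(16 + 6\right) 3 = -2 + \left(-5\right) 22 \cdot 3 = -2 - 330 = -332$)
$x{\left(M \right)} - E = -332 - - \frac{559331095392}{22703} = -332 + \frac{559331095392}{22703} = \frac{559323557996}{22703}$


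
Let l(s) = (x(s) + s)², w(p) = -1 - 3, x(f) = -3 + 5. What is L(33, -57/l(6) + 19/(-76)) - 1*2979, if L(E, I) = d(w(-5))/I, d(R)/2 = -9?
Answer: -216315/73 ≈ -2963.2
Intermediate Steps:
x(f) = 2
w(p) = -4
d(R) = -18 (d(R) = 2*(-9) = -18)
l(s) = (2 + s)²
L(E, I) = -18/I
L(33, -57/l(6) + 19/(-76)) - 1*2979 = -18/(-57/(2 + 6)² + 19/(-76)) - 1*2979 = -18/(-57/(8²) + 19*(-1/76)) - 2979 = -18/(-57/64 - ¼) - 2979 = -18/(-73/64) - 2979 = -18*(-64/73) - 2979 = 1152/73 - 2979 = -216315/73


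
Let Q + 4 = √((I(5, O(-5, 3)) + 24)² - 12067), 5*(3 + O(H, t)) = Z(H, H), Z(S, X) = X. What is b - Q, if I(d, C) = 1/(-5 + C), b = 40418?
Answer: 40422 - I*√931202/9 ≈ 40422.0 - 107.22*I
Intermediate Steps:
O(H, t) = -3 + H/5
Q = -4 + I*√931202/9 (Q = -4 + √((1/(-5 + (-3 + (⅕)*(-5))) + 24)² - 12067) = -4 + √((1/(-5 + (-3 - 1)) + 24)² - 12067) = -4 + √((1/(-5 - 4) + 24)² - 12067) = -4 + √((1/(-9) + 24)² - 12067) = -4 + √((-⅑ + 24)² - 12067) = -4 + √((215/9)² - 12067) = -4 + √(46225/81 - 12067) = -4 + √(-931202/81) = -4 + I*√931202/9 ≈ -4.0 + 107.22*I)
b - Q = 40418 - (-4 + I*√931202/9) = 40418 + (4 - I*√931202/9) = 40422 - I*√931202/9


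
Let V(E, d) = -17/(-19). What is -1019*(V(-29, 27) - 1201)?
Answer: 23235238/19 ≈ 1.2229e+6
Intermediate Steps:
V(E, d) = 17/19 (V(E, d) = -17*(-1/19) = 17/19)
-1019*(V(-29, 27) - 1201) = -1019*(17/19 - 1201) = -1019*(-22802/19) = 23235238/19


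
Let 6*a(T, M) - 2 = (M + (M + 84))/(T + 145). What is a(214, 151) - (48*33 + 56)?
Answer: -588576/359 ≈ -1639.5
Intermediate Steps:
a(T, M) = ⅓ + (84 + 2*M)/(6*(145 + T)) (a(T, M) = ⅓ + ((M + (M + 84))/(T + 145))/6 = ⅓ + ((M + (84 + M))/(145 + T))/6 = ⅓ + ((84 + 2*M)/(145 + T))/6 = ⅓ + (84 + 2*M)/(6*(145 + T)))
a(214, 151) - (48*33 + 56) = (187 + 151 + 214)/(3*(145 + 214)) - (48*33 + 56) = (⅓)*552/359 - (1584 + 56) = (⅓)*(1/359)*552 - 1*1640 = 184/359 - 1640 = -588576/359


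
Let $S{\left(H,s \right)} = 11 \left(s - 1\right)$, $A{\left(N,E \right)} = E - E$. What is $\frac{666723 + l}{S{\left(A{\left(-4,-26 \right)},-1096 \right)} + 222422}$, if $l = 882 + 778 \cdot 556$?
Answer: $\frac{1100173}{210355} \approx 5.2301$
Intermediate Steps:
$A{\left(N,E \right)} = 0$
$S{\left(H,s \right)} = -11 + 11 s$ ($S{\left(H,s \right)} = 11 \left(-1 + s\right) = -11 + 11 s$)
$l = 433450$ ($l = 882 + 432568 = 433450$)
$\frac{666723 + l}{S{\left(A{\left(-4,-26 \right)},-1096 \right)} + 222422} = \frac{666723 + 433450}{\left(-11 + 11 \left(-1096\right)\right) + 222422} = \frac{1100173}{\left(-11 - 12056\right) + 222422} = \frac{1100173}{-12067 + 222422} = \frac{1100173}{210355}$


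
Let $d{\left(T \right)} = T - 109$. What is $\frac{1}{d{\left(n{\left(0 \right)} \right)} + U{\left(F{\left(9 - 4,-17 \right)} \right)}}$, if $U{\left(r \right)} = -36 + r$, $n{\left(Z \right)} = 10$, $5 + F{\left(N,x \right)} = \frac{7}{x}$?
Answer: $- \frac{17}{2387} \approx -0.0071219$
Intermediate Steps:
$F{\left(N,x \right)} = -5 + \frac{7}{x}$
$d{\left(T \right)} = -109 + T$
$\frac{1}{d{\left(n{\left(0 \right)} \right)} + U{\left(F{\left(9 - 4,-17 \right)} \right)}} = \frac{1}{\left(-109 + 10\right) - \left(41 + \frac{7}{17}\right)} = \frac{1}{-99 + \left(-36 + \left(-5 + 7 \left(- \frac{1}{17}\right)\right)\right)} = \frac{1}{-99 - \frac{704}{17}} = \frac{1}{- \frac{2387}{17}} = - \frac{17}{2387}$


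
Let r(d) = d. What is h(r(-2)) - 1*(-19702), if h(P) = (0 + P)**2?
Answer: 19706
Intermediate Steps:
h(P) = P**2
h(r(-2)) - 1*(-19702) = (-2)**2 - 1*(-19702) = 4 + 19702 = 19706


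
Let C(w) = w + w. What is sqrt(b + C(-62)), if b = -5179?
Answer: I*sqrt(5303) ≈ 72.822*I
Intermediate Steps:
C(w) = 2*w
sqrt(b + C(-62)) = sqrt(-5179 + 2*(-62)) = sqrt(-5179 - 124) = sqrt(-5303) = I*sqrt(5303)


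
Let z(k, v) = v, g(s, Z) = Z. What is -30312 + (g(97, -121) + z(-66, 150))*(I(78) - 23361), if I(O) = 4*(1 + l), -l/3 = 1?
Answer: -708013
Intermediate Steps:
l = -3 (l = -3*1 = -3)
I(O) = -8 (I(O) = 4*(1 - 3) = 4*(-2) = -8)
-30312 + (g(97, -121) + z(-66, 150))*(I(78) - 23361) = -30312 + (-121 + 150)*(-8 - 23361) = -30312 + 29*(-23369) = -30312 - 677701 = -708013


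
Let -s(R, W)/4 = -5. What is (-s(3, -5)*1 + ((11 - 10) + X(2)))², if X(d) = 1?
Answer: 324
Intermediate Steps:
s(R, W) = 20 (s(R, W) = -4*(-5) = 20)
(-s(3, -5)*1 + ((11 - 10) + X(2)))² = (-1*20*1 + ((11 - 10) + 1))² = (-20*1 + (1 + 1))² = (-20 + 2)² = (-18)² = 324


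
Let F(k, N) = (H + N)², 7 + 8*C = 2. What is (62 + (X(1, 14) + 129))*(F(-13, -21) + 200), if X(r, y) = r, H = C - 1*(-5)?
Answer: 91467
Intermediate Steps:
C = -5/8 (C = -7/8 + (⅛)*2 = -7/8 + ¼ = -5/8 ≈ -0.62500)
H = 35/8 (H = -5/8 - 1*(-5) = -5/8 + 5 = 35/8 ≈ 4.3750)
F(k, N) = (35/8 + N)²
(62 + (X(1, 14) + 129))*(F(-13, -21) + 200) = (62 + (1 + 129))*((35 + 8*(-21))²/64 + 200) = (62 + 130)*((35 - 168)²/64 + 200) = 192*((1/64)*(-133)² + 200) = 192*((1/64)*17689 + 200) = 192*(17689/64 + 200) = 192*(30489/64) = 91467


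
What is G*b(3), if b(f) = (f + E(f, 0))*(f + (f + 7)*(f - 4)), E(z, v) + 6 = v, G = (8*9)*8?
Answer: 12096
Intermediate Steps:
G = 576 (G = 72*8 = 576)
E(z, v) = -6 + v
b(f) = (-6 + f)*(f + (-4 + f)*(7 + f)) (b(f) = (f + (-6 + 0))*(f + (f + 7)*(f - 4)) = (f - 6)*(f + (7 + f)*(-4 + f)) = (-6 + f)*(f + (-4 + f)*(7 + f)))
G*b(3) = 576*(168 + 3³ - 52*3 - 2*3²) = 576*(168 + 27 - 156 - 2*9) = 576*(168 + 27 - 156 - 18) = 576*21 = 12096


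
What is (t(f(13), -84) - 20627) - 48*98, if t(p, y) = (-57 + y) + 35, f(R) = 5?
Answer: -25437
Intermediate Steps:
t(p, y) = -22 + y
(t(f(13), -84) - 20627) - 48*98 = ((-22 - 84) - 20627) - 48*98 = (-106 - 20627) - 4704 = -20733 - 4704 = -25437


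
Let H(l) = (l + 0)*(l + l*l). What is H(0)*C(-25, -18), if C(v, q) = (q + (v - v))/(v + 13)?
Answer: 0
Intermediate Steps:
C(v, q) = q/(13 + v) (C(v, q) = (q + 0)/(13 + v) = q/(13 + v))
H(l) = l*(l + l**2)
H(0)*C(-25, -18) = (0**2*(1 + 0))*(-18/(13 - 25)) = (0*1)*(-18/(-12)) = 0*(-18*(-1/12)) = 0*(3/2) = 0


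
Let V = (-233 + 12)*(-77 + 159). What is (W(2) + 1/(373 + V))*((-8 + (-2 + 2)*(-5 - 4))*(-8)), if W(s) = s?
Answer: 2271808/17749 ≈ 128.00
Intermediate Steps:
V = -18122 (V = -221*82 = -18122)
(W(2) + 1/(373 + V))*((-8 + (-2 + 2)*(-5 - 4))*(-8)) = (2 + 1/(373 - 18122))*((-8 + (-2 + 2)*(-5 - 4))*(-8)) = (2 + 1/(-17749))*((-8 + 0*(-9))*(-8)) = (2 - 1/17749)*((-8 + 0)*(-8)) = 35497*(-8*(-8))/17749 = (35497/17749)*64 = 2271808/17749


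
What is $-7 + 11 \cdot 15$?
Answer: $158$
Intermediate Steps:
$-7 + 11 \cdot 15 = -7 + 165 = 158$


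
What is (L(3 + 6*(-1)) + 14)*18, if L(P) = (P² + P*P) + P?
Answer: 522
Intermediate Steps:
L(P) = P + 2*P² (L(P) = (P² + P²) + P = 2*P² + P = P + 2*P²)
(L(3 + 6*(-1)) + 14)*18 = ((3 + 6*(-1))*(1 + 2*(3 + 6*(-1))) + 14)*18 = ((3 - 6)*(1 + 2*(3 - 6)) + 14)*18 = (-3*(1 + 2*(-3)) + 14)*18 = (-3*(1 - 6) + 14)*18 = (-3*(-5) + 14)*18 = (15 + 14)*18 = 29*18 = 522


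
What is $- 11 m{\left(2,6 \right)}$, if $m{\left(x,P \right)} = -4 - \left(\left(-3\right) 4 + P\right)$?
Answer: $-22$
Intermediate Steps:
$m{\left(x,P \right)} = 8 - P$ ($m{\left(x,P \right)} = -4 - \left(-12 + P\right) = 8 - P$)
$- 11 m{\left(2,6 \right)} = - 11 \left(8 - 6\right) = \left(-11\right) 2 = -22$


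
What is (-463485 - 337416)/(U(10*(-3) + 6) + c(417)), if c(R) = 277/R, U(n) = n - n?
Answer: -333975717/277 ≈ -1.2057e+6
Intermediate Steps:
U(n) = 0
(-463485 - 337416)/(U(10*(-3) + 6) + c(417)) = (-463485 - 337416)/(0 + 277/417) = -800901/(0 + 277*(1/417)) = -800901/(0 + 277/417) = -800901/277/417 = -800901*417/277 = -333975717/277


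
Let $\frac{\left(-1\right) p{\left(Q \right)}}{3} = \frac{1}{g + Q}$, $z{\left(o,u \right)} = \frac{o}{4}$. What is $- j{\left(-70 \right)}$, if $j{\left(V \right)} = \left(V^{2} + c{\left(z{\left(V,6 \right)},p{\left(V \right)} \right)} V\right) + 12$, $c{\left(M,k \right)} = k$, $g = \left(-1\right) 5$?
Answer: $- \frac{24546}{5} \approx -4909.2$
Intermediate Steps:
$g = -5$
$z{\left(o,u \right)} = \frac{o}{4}$ ($z{\left(o,u \right)} = o \frac{1}{4} = \frac{o}{4}$)
$p{\left(Q \right)} = - \frac{3}{-5 + Q}$
$j{\left(V \right)} = 12 + V^{2} - \frac{3 V}{-5 + V}$ ($j{\left(V \right)} = \left(V^{2} + - \frac{3}{-5 + V} V\right) + 12 = \left(V^{2} - \frac{3 V}{-5 + V}\right) + 12 = 12 + V^{2} - \frac{3 V}{-5 + V}$)
$- j{\left(-70 \right)} = - \frac{\left(-3\right) \left(-70\right) + \left(-5 - 70\right) \left(12 + \left(-70\right)^{2}\right)}{-5 - 70} = - \frac{210 - 75 \left(12 + 4900\right)}{-75} = - \frac{\left(-1\right) \left(210 - 368400\right)}{75} = - \frac{\left(-1\right) \left(-368190\right)}{75} = \left(-1\right) \frac{24546}{5} = - \frac{24546}{5}$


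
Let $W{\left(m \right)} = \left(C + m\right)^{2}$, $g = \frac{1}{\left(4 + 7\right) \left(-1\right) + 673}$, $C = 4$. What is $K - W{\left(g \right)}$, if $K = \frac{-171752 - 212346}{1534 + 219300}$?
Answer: $- \frac{858982604773}{48389587748} \approx -17.751$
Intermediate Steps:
$g = \frac{1}{662}$ ($g = \frac{1}{11 \left(-1\right) + 673} = \frac{1}{-11 + 673} = \frac{1}{662} \approx 0.0015106$)
$W{\left(m \right)} = \left(4 + m\right)^{2}$
$K = - \frac{192049}{110417}$ ($K = - \frac{384098}{220834} = \left(-384098\right) \frac{1}{220834} = - \frac{192049}{110417} \approx -1.7393$)
$K - W{\left(g \right)} = - \frac{192049}{110417} - \left(4 + \frac{1}{662}\right)^{2} = - \frac{192049}{110417} - \left(\frac{2649}{662}\right)^{2} = - \frac{192049}{110417} - \frac{7017201}{438244} = - \frac{858982604773}{48389587748}$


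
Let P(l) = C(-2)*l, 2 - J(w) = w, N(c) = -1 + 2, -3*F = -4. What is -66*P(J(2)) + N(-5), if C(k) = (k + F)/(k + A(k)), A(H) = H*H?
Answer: 1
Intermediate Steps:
F = 4/3 (F = -1/3*(-4) = 4/3 ≈ 1.3333)
N(c) = 1
J(w) = 2 - w
A(H) = H**2
C(k) = (4/3 + k)/(k + k**2) (C(k) = (k + 4/3)/(k + k**2) = (4/3 + k)/(k + k**2))
P(l) = -l/3 (P(l) = ((4/3 - 2)/((-2)*(1 - 2)))*l = (-1/2*(-2/3)/(-1))*l = (-1/2*(-1)*(-2/3))*l = -l/3)
-66*P(J(2)) + N(-5) = -(-22)*(2 - 1*2) + 1 = -(-22)*(2 - 2) + 1 = -(-22)*0 + 1 = -66*0 + 1 = 0 + 1 = 1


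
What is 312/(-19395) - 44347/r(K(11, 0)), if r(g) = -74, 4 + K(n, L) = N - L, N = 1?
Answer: 286695659/478410 ≈ 599.27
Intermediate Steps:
K(n, L) = -3 - L (K(n, L) = -4 + (1 - L) = -3 - L)
312/(-19395) - 44347/r(K(11, 0)) = 312/(-19395) - 44347/(-74) = 312*(-1/19395) - 44347*(-1/74) = -104/6465 + 44347/74 = 286695659/478410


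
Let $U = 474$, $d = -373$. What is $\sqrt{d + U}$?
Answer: $\sqrt{101} \approx 10.05$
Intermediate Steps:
$\sqrt{d + U} = \sqrt{-373 + 474} = \sqrt{101}$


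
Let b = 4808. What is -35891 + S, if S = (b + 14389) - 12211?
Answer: -28905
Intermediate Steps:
S = 6986 (S = (4808 + 14389) - 12211 = 19197 - 12211 = 6986)
-35891 + S = -35891 + 6986 = -28905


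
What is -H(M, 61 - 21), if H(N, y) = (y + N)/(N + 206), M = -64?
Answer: 12/71 ≈ 0.16901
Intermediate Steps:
H(N, y) = (N + y)/(206 + N)
-H(M, 61 - 21) = -(-64 + (61 - 21))/(206 - 64) = -(-64 + 40)/142 = -(-24)/142 = -1*(-12/71) = 12/71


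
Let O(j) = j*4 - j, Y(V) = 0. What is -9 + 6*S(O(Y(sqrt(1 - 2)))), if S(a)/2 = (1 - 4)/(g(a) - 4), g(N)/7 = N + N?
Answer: 0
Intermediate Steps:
O(j) = 3*j (O(j) = 4*j - j = 3*j)
g(N) = 14*N (g(N) = 7*(N + N) = 7*(2*N) = 14*N)
S(a) = -6/(-4 + 14*a) (S(a) = 2*((1 - 4)/(14*a - 4)) = 2*(-3/(-4 + 14*a)) = -6/(-4 + 14*a))
-9 + 6*S(O(Y(sqrt(1 - 2)))) = -9 + 6*(-3/(-2 + 7*(3*0))) = -9 + 6*(-3/(-2 + 7*0)) = -9 + 6*(-3/(-2 + 0)) = -9 + 6*(-3/(-2)) = -9 + 6*(-3*(-1/2)) = -9 + 6*(3/2) = -9 + 9 = 0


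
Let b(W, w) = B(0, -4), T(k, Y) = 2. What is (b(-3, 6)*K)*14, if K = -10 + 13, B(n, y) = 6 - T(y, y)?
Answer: 168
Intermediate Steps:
B(n, y) = 4 (B(n, y) = 6 - 1*2 = 6 - 2 = 4)
b(W, w) = 4
K = 3
(b(-3, 6)*K)*14 = (4*3)*14 = 12*14 = 168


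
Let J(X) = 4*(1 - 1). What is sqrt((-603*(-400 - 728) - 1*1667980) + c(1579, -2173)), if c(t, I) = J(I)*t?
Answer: 2*I*sqrt(246949) ≈ 993.88*I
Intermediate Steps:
J(X) = 0 (J(X) = 4*0 = 0)
c(t, I) = 0 (c(t, I) = 0*t = 0)
sqrt((-603*(-400 - 728) - 1*1667980) + c(1579, -2173)) = sqrt((-603*(-400 - 728) - 1*1667980) + 0) = sqrt((-603*(-1128) - 1667980) + 0) = sqrt((680184 - 1667980) + 0) = sqrt(-987796 + 0) = sqrt(-987796) = 2*I*sqrt(246949)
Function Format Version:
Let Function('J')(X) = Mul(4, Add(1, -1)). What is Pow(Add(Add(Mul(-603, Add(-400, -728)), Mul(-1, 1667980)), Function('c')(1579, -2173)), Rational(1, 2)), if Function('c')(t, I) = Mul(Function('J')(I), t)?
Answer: Mul(2, I, Pow(246949, Rational(1, 2))) ≈ Mul(993.88, I)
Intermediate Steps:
Function('J')(X) = 0 (Function('J')(X) = Mul(4, 0) = 0)
Function('c')(t, I) = 0 (Function('c')(t, I) = Mul(0, t) = 0)
Pow(Add(Add(Mul(-603, Add(-400, -728)), Mul(-1, 1667980)), Function('c')(1579, -2173)), Rational(1, 2)) = Pow(Add(Add(Mul(-603, Add(-400, -728)), Mul(-1, 1667980)), 0), Rational(1, 2)) = Pow(Add(Add(Mul(-603, -1128), -1667980), 0), Rational(1, 2)) = Pow(Add(Add(680184, -1667980), 0), Rational(1, 2)) = Pow(Add(-987796, 0), Rational(1, 2)) = Pow(-987796, Rational(1, 2)) = Mul(2, I, Pow(246949, Rational(1, 2)))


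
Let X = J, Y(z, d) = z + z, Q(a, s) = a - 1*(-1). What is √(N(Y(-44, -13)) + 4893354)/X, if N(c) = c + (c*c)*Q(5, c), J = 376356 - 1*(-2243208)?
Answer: √4939730/2619564 ≈ 0.00084844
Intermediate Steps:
Q(a, s) = 1 + a (Q(a, s) = a + 1 = 1 + a)
Y(z, d) = 2*z
J = 2619564 (J = 376356 + 2243208 = 2619564)
N(c) = c + 6*c² (N(c) = c + (c*c)*(1 + 5) = c + c²*6 = c + 6*c²)
X = 2619564
√(N(Y(-44, -13)) + 4893354)/X = √((2*(-44))*(1 + 6*(2*(-44))) + 4893354)/2619564 = √(-88*(1 + 6*(-88)) + 4893354)*(1/2619564) = √(-88*(1 - 528) + 4893354)*(1/2619564) = √(-88*(-527) + 4893354)*(1/2619564) = √(46376 + 4893354)*(1/2619564) = √4939730*(1/2619564) = √4939730/2619564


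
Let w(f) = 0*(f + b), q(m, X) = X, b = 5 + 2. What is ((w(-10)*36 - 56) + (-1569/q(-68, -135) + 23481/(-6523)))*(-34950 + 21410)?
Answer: 38136969808/58707 ≈ 6.4962e+5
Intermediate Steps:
b = 7
w(f) = 0 (w(f) = 0*(f + 7) = 0*(7 + f) = 0)
((w(-10)*36 - 56) + (-1569/q(-68, -135) + 23481/(-6523)))*(-34950 + 21410) = ((0*36 - 56) + (-1569/(-135) + 23481/(-6523)))*(-34950 + 21410) = ((0 - 56) + (-1569*(-1/135) + 23481*(-1/6523)))*(-13540) = (-56 + (523/45 - 23481/6523))*(-13540) = (-56 + 2354884/293535)*(-13540) = -14083076/293535*(-13540) = 38136969808/58707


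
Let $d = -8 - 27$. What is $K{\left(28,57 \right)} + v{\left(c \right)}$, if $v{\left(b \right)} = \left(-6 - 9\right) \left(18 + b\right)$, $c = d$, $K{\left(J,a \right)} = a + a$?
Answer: $369$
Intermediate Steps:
$K{\left(J,a \right)} = 2 a$
$d = -35$ ($d = -8 - 27 = -35$)
$c = -35$
$v{\left(b \right)} = -270 - 15 b$ ($v{\left(b \right)} = - 15 \left(18 + b\right) = -270 - 15 b$)
$K{\left(28,57 \right)} + v{\left(c \right)} = 2 \cdot 57 - -255 = 114 + \left(-270 + 525\right) = 114 + 255 = 369$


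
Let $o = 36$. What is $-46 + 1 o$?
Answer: $-10$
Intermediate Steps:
$-46 + 1 o = -46 + 1 \cdot 36 = -46 + 36 = -10$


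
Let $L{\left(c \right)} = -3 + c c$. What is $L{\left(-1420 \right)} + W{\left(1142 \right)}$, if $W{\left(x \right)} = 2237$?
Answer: $2018634$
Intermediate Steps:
$L{\left(c \right)} = -3 + c^{2}$
$L{\left(-1420 \right)} + W{\left(1142 \right)} = \left(-3 + \left(-1420\right)^{2}\right) + 2237 = \left(-3 + 2016400\right) + 2237 = 2016397 + 2237 = 2018634$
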